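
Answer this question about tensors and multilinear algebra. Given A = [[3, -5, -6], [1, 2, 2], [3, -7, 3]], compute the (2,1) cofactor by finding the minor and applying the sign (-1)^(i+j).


To find cofactor C_{21}, delete row 2 and column 1.
The resulting 2x2 submatrix is: [[-5, -6], [-7, 3]]
Minor M_{21} = -5*3 - -6*-7
  = -15 - 42 = -57
Sign = (-1)^(2+1) = (-1)^3 = -1
Cofactor C_{21} = -1 * -57 = 57

57


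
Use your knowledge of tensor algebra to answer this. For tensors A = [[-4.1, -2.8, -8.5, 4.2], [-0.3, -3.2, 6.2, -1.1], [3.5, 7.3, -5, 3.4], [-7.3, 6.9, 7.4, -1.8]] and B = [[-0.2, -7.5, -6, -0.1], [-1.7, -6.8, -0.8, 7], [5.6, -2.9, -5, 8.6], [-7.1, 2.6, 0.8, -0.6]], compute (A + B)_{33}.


Tensor addition is component-wise: (A + B)_{ij} = A_{ij} + B_{ij}.
A_{33} = -5
B_{33} = -5
(A + B)_{33} = -5 + -5 = -10

-10


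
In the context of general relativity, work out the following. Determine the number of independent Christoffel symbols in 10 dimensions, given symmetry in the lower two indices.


Christoffel symbols Gamma^k_{ij} are symmetric in i,j, so there are d * d(d+1)/2 independent symbols.
d = 10
d(d+1)/2 = 10 * 11 / 2 = 55
Total = 10 * 55 = 550

550


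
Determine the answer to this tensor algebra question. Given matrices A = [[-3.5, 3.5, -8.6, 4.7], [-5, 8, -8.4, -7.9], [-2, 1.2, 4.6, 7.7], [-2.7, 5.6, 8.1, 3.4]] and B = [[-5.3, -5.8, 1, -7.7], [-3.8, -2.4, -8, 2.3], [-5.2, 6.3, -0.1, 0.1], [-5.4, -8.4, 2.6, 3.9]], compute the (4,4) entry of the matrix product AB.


(AB)_{ij} = sum_k A_{ik} B_{kj}.
For i=4, j=4:
A_{41} * B_{14} = -2.7 * -7.7 = 20.79
A_{42} * B_{24} = 5.6 * 2.3 = 12.88
A_{43} * B_{34} = 8.1 * 0.1 = 0.81
A_{44} * B_{44} = 3.4 * 3.9 = 13.26
Sum = 20.79 + 12.88 + 0.81 + 13.26 = 47.74

47.74


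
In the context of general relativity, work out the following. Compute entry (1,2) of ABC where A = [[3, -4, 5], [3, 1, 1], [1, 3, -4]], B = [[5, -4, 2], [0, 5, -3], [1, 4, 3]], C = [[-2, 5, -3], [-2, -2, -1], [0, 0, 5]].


(ABC)_{12} = sum_m (AB)_{1m} C_{m2}. First compute row 1 of AB.
(AB)_{11} = 3*5 + -4*0 + 5*1 = 20
(AB)_{12} = 3*-4 + -4*5 + 5*4 = -12
(AB)_{13} = 3*2 + -4*-3 + 5*3 = 33
Now contract with column 2 of C:
(AB)_{11} * C_{12} = 20 * 5 = 100
(AB)_{12} * C_{22} = -12 * -2 = 24
(AB)_{13} * C_{32} = 33 * 0 = 0
(ABC)_{12} = 100 + 24 + 0 = 124

124


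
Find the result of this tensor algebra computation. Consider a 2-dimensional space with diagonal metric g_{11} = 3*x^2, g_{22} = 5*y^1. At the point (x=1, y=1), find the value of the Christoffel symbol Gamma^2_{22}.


For a diagonal metric, Gamma^k_{ij} = (1/2) g^{kk} (dg_{ik}/dx_j + dg_{jk}/dx_i - dg_{ij}/dx_k).
The metric is diagonal, so g_{ab} = 0 for a != b.
At the given point: g_{11} = 3, g_{22} = 5
g^{22} = 1/5
dg_{22}/dx_2 = dg_{22}/dx_2 = 5
dg_{22}/dx_2 = dg_{22}/dx_2 = 5
dg_{22}/dx_2 = dg_{22}/dx_2 = 5
Numerator = 5 + 5 - 5 = 5
Gamma^2_{22} = 5 / (2 * 5) = 1/2

1/2


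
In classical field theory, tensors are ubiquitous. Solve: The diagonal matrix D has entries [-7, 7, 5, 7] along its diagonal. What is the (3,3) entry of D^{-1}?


For a diagonal matrix, the inverse has entries (D^{-1})_{ii} = 1/d_{ii}.
The diagonal entries are: d_{11} = -7, d_{22} = 7, d_{33} = 5, d_{44} = 7
We need (D^{-1})_{33} = 1/d_{33} = 1/5 = 1/5

1/5


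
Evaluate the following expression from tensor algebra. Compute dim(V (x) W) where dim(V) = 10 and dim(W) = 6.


The dimension of a tensor product is the product of dimensions.
dim(V) = 10, dim(W) = 6
dim(V (x) W) = 10 * 6 = 60

60


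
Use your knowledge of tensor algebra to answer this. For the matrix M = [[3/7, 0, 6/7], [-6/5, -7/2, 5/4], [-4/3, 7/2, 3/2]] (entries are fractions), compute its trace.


The trace is the sum of diagonal entries.
Diagonal: M[1,1] = 3/7, M[2,2] = -7/2, M[3,3] = 3/2
Tr(M) = 3/7 + -7/2 + 3/2
Computing step by step:
After adding M[1,1]: 3/7
After adding M[2,2]: -43/14
After adding M[3,3]: -11/7
Tr(M) = -11/7

-11/7


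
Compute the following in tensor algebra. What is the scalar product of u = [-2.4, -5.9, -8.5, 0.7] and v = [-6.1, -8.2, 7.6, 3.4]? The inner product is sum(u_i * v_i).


The inner product u . v = sum of u_i * v_i.
Term-by-term: -2.4 * -6.1, -5.9 * -8.2, -8.5 * 7.6, 0.7 * 3.4
Products: 14.64, 48.38, -64.6, 2.38
Sum = 14.64 + 48.38 + -64.6 + 2.38 = 0.8

0.8


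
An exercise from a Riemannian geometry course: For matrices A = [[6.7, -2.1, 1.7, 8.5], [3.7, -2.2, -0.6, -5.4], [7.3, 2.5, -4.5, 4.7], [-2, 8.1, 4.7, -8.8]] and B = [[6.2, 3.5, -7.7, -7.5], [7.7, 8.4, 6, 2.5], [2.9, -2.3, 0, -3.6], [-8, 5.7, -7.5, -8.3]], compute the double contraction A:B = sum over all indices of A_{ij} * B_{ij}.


A:B = sum over all i,j of A_{ij} * B_{ij}.
Row 1: 6.7*6.2=41.54, -2.1*3.5=-7.35, 1.7*-7.7=-13.09, 8.5*-7.5=-63.75 => row sum = -42.65
Row 2: 3.7*7.7=28.49, -2.2*8.4=-18.48, -0.6*6=-3.6, -5.4*2.5=-13.5 => row sum = -7.09
Row 3: 7.3*2.9=21.17, 2.5*-2.3=-5.75, -4.5*0=0, 4.7*-3.6=-16.92 => row sum = -1.5
Row 4: -2*-8=16, 8.1*5.7=46.17, 4.7*-7.5=-35.25, -8.8*-8.3=73.04 => row sum = 99.96
Total = -42.65 + -7.09 + -1.5 + 99.96 = 48.72

48.72


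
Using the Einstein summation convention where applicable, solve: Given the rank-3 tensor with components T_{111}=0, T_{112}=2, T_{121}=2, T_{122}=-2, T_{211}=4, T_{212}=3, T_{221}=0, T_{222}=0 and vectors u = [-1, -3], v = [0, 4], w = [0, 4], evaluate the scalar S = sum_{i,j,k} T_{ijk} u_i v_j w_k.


S = sum over i,j,k of T_{ijk} u_i v_j w_k. Expanding all 8 terms:
T_{111}*u_1*v_1*w_1 = 0*-1*0*0 = 0  (running total: 0)
T_{112}*u_1*v_1*w_2 = 2*-1*0*4 = 0  (running total: 0)
T_{121}*u_1*v_2*w_1 = 2*-1*4*0 = 0  (running total: 0)
T_{122}*u_1*v_2*w_2 = -2*-1*4*4 = 32  (running total: 32)
T_{211}*u_2*v_1*w_1 = 4*-3*0*0 = 0  (running total: 32)
T_{212}*u_2*v_1*w_2 = 3*-3*0*4 = 0  (running total: 32)
T_{221}*u_2*v_2*w_1 = 0*-3*4*0 = 0  (running total: 32)
T_{222}*u_2*v_2*w_2 = 0*-3*4*4 = 0  (running total: 32)
S = 32

32


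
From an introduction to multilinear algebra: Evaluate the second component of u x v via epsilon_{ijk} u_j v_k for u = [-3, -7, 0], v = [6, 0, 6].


(u x v)_2 = sum_{j,k} epsilon_{2jk} u_j v_k. Only permutations of (1,2,3) contribute; the two non-zero terms are:
eps_{213} u_1 v_3 = -1 * -3 * 6 = 18
eps_{231} u_3 v_1 = 1 * 0 * 6 = 0
(u x v)_2 = 18

18


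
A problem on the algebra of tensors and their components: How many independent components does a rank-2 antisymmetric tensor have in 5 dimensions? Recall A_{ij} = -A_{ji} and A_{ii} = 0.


An antisymmetric rank-2 tensor satisfies A_{ij} = -A_{ji}, so diagonal entries are zero.
The independent components are the upper-triangular entries: C(n, 2) = n(n-1)/2.
n = 5
C(5, 2) = 5 * 4 / 2 = 20 / 2 = 10

10


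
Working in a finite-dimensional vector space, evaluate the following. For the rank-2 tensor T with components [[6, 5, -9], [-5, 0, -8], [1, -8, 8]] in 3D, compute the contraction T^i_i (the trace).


The contraction (trace) of a rank-2 tensor is the sum of its diagonal elements.
Diagonal entries: A[1,1] = 6, A[2,2] = 0, A[3,3] = 8
Tr(A) = 6 + 0 + 8 = 14

14


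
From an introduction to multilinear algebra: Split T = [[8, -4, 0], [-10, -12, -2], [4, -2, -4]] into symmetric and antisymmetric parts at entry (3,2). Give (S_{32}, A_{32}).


T_{32} = -2
T_{23} = -2
S_{32} = (-2 + -2)/2 = -4/2 = -2
A_{32} = (-2 - -2)/2 = 0/2 = 0
Check: S + A = -2 + 0 = -2 = T_{32}.

(-2, 0)


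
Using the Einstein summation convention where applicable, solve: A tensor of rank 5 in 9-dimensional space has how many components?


The number of components of a rank-r tensor in d dimensions is d^r.
Here d = 9 and r = 5.
9^5 = 59049

59049


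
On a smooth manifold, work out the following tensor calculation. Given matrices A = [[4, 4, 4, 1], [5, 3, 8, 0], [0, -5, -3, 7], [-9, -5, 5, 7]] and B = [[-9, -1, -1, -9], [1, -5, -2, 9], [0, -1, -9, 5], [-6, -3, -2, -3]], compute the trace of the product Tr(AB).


Tr(AB) = sum_i (AB)_{ii} where (AB)_{ii} = sum_k A_{ik} B_{ki}.
(AB)_{11} = 4*-9 + 4*1 + 4*0 + 1*-6 = -38
(AB)_{22} = 5*-1 + 3*-5 + 8*-1 + 0*-3 = -28
(AB)_{33} = 0*-1 + -5*-2 + -3*-9 + 7*-2 = 23
(AB)_{44} = -9*-9 + -5*9 + 5*5 + 7*-3 = 40
Tr(AB) = -38 + -28 + 23 + 40 = -3

-3


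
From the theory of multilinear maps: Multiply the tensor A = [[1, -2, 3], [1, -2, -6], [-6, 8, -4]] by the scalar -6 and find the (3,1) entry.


Scalar multiplication: (cA)_{ij} = c * A_{ij}.
c = -6
A_{31} = -6
(cA)_{31} = -6 * -6 = 36

36


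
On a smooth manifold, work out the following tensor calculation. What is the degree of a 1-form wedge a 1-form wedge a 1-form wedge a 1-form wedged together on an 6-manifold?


The degree of a wedge product is the sum of the degrees of the individual forms.
Degrees: 1, 1, 1, 1
Total degree = 1 + 1 + 1 + 1 = 4

4


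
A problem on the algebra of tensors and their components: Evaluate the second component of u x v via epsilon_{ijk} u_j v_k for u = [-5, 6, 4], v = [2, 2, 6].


(u x v)_2 = sum_{j,k} epsilon_{2jk} u_j v_k. Only permutations of (1,2,3) contribute; the two non-zero terms are:
eps_{213} u_1 v_3 = -1 * -5 * 6 = 30
eps_{231} u_3 v_1 = 1 * 4 * 2 = 8
(u x v)_2 = 38

38


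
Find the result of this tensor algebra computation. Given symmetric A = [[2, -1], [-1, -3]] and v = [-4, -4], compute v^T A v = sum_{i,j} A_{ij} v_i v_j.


First compute Av:
(Av)_1 = 2*-4 + -1*-4 = -4
(Av)_2 = -1*-4 + -3*-4 = 16
Av = [-4, 16]
Then v^T (Av) = -4*-4 + -4*16
= 16 + -64 = -48

-48


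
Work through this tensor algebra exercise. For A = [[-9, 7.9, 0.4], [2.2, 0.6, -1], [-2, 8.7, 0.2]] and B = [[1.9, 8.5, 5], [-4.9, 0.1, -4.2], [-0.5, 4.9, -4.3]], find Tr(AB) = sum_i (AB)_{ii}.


Tr(AB) = sum_i (AB)_{ii} where (AB)_{ii} = sum_k A_{ik} B_{ki}.
(AB)_{11} = -9*1.9 + 7.9*-4.9 + 0.4*-0.5 = -56.01
(AB)_{22} = 2.2*8.5 + 0.6*0.1 + -1*4.9 = 13.86
(AB)_{33} = -2*5 + 8.7*-4.2 + 0.2*-4.3 = -47.4
Tr(AB) = -56.01 + 13.86 + -47.4 = -89.55

-89.55


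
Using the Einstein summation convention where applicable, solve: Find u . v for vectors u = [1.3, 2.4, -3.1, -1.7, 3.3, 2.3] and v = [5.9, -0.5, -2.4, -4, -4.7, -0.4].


The inner product u . v = sum of u_i * v_i.
Term-by-term: 1.3 * 5.9, 2.4 * -0.5, -3.1 * -2.4, -1.7 * -4, 3.3 * -4.7, 2.3 * -0.4
Products: 7.67, -1.2, 7.44, 6.8, -15.51, -0.92
Sum = 7.67 + -1.2 + 7.44 + 6.8 + -15.51 + -0.92 = 4.28

4.28


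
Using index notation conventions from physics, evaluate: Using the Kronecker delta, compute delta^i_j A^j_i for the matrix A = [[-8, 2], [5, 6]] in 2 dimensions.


The contraction (trace) of a rank-2 tensor is the sum of its diagonal elements.
Diagonal entries: A[1,1] = -8, A[2,2] = 6
Tr(A) = -8 + 6 = -2

-2


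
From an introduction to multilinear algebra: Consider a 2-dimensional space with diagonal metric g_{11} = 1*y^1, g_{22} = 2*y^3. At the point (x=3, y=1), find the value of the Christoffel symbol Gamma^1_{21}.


For a diagonal metric, Gamma^k_{ij} = (1/2) g^{kk} (dg_{ik}/dx_j + dg_{jk}/dx_i - dg_{ij}/dx_k).
The metric is diagonal, so g_{ab} = 0 for a != b.
At the given point: g_{11} = 1, g_{22} = 2
g^{11} = 1/1
dg_{21}/dx_1 = 0 (off-diagonal)
dg_{11}/dx_2 = dg_{11}/dx_2 = 1
dg_{21}/dx_1 = 0 (off-diagonal)
Numerator = 0 + 1 - 0 = 1
Gamma^1_{21} = 1 / (2 * 1) = 1/2

1/2


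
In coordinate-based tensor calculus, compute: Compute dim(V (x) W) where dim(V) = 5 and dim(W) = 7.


The dimension of a tensor product is the product of dimensions.
dim(V) = 5, dim(W) = 7
dim(V (x) W) = 5 * 7 = 35

35


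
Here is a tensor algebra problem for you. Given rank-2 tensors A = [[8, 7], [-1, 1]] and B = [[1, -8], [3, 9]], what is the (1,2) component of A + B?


Tensor addition is component-wise: (A + B)_{ij} = A_{ij} + B_{ij}.
A_{12} = 7
B_{12} = -8
(A + B)_{12} = 7 + -8 = -1

-1


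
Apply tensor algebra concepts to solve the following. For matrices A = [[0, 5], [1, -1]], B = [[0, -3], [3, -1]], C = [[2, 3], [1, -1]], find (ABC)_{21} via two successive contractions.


(ABC)_{21} = sum_m (AB)_{2m} C_{m1}. First compute row 2 of AB.
(AB)_{21} = 1*0 + -1*3 = -3
(AB)_{22} = 1*-3 + -1*-1 = -2
Now contract with column 1 of C:
(AB)_{21} * C_{11} = -3 * 2 = -6
(AB)_{22} * C_{21} = -2 * 1 = -2
(ABC)_{21} = -6 + -2 = -8

-8


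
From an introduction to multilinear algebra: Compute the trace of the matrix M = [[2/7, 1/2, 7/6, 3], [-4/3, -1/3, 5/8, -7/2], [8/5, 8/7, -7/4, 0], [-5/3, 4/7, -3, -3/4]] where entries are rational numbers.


The trace is the sum of diagonal entries.
Diagonal: M[1,1] = 2/7, M[2,2] = -1/3, M[3,3] = -7/4, M[4,4] = -3/4
Tr(M) = 2/7 + -1/3 + -7/4 + -3/4
Computing step by step:
After adding M[1,1]: 2/7
After adding M[2,2]: -1/21
After adding M[3,3]: -151/84
After adding M[4,4]: -107/42
Tr(M) = -107/42

-107/42


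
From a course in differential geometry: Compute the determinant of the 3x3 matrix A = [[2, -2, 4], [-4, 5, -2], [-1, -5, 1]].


Expanding along the first row, det(A) = a11*M_11 - a12*M_12 + a13*M_13, where M_1j is the (1,j) minor.
Minor M_11 = 5*1 - -2*-5 = -5
Minor M_12 = -4*1 - -2*-1 = -6
Minor M_13 = -4*-5 - 5*-1 = 25
det = 2*(-5) - -2*(-6) + 4*(25)
    = -10 - 12 + 100
    = 78

78


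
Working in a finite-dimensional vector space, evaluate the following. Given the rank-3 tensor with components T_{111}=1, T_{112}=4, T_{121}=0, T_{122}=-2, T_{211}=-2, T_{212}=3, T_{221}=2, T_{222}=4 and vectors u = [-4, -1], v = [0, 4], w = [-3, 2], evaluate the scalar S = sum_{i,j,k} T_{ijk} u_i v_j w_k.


S = sum over i,j,k of T_{ijk} u_i v_j w_k. Expanding all 8 terms:
T_{111}*u_1*v_1*w_1 = 1*-4*0*-3 = 0  (running total: 0)
T_{112}*u_1*v_1*w_2 = 4*-4*0*2 = 0  (running total: 0)
T_{121}*u_1*v_2*w_1 = 0*-4*4*-3 = 0  (running total: 0)
T_{122}*u_1*v_2*w_2 = -2*-4*4*2 = 64  (running total: 64)
T_{211}*u_2*v_1*w_1 = -2*-1*0*-3 = 0  (running total: 64)
T_{212}*u_2*v_1*w_2 = 3*-1*0*2 = 0  (running total: 64)
T_{221}*u_2*v_2*w_1 = 2*-1*4*-3 = 24  (running total: 88)
T_{222}*u_2*v_2*w_2 = 4*-1*4*2 = -32  (running total: 56)
S = 56

56


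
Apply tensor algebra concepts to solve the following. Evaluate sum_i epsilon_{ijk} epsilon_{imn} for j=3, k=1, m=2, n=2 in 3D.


Using the identity: epsilon_{ijk} epsilon_{imn} = delta_{jm} delta_{kn} - delta_{jn} delta_{km}.
delta_{32} = 0
delta_{12} = 0
delta_{32} = 0
delta_{12} = 0
Result = 0 * 0 - 0 * 0 = 0 - 0 = 0

0


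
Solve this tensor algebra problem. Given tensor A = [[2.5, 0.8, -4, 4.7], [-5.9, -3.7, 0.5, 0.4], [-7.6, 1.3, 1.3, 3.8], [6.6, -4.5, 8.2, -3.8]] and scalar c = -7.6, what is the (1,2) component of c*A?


Scalar multiplication: (cA)_{ij} = c * A_{ij}.
c = -7.6
A_{12} = 0.8
(cA)_{12} = -7.6 * 0.8 = -6.08

-6.08


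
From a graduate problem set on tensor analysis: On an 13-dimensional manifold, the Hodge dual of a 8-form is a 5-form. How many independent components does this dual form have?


The Hodge dual of a p-form on an n-dimensional manifold is an (n-p)-form.
n = 13, p = 8, so dual degree = 13 - 8 = 5
The number of components is C(n, n-p) = C(13, 5) = 1287

1287


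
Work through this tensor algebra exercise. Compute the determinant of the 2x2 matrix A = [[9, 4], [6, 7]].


For a 2x2 matrix [[a, b], [c, d]], det = a*d - b*c.
a = 9, b = 4, c = 6, d = 7
a*d = 9 * 7 = 63
b*c = 4 * 6 = 24
det = 63 - 24 = 39

39


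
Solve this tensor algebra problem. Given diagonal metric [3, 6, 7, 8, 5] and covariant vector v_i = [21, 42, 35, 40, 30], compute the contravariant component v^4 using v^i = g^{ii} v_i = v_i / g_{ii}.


To raise an index with a diagonal metric: v^i = v_i / g_{ii}.
For index 4: v_4 = 40, g_{44} = 8
v^4 = 40 / 8 = 5

5


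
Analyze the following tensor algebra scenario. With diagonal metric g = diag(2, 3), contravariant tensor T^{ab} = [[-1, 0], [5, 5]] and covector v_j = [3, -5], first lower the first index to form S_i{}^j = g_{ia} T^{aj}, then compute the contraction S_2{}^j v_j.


Step 1: lower the first index. For a diagonal metric, g_{ia} T^{aj} = g_{ii} T^{ij} (no sum on i).
g_{22} = 3
S_2{}^1 = 3 * T^{21} = 3 * 5 = 15
S_2{}^2 = 3 * T^{22} = 3 * 5 = 15
Step 2: contract S_2{}^j with v_j.
S_2{}^1 * v_1 = 15 * 3 = 45
S_2{}^2 * v_2 = 15 * -5 = -75
Result = 45 + -75 = -30

-30


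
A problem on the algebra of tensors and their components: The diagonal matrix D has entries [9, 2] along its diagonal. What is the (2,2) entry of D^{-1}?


For a diagonal matrix, the inverse has entries (D^{-1})_{ii} = 1/d_{ii}.
The diagonal entries are: d_{11} = 9, d_{22} = 2
We need (D^{-1})_{22} = 1/d_{22} = 1/2 = 1/2

1/2


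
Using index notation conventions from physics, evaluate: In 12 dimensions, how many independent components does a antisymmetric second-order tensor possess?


A antisymmetric rank-2 tensor in d dimensions has d(d-1)/2 independent components.
d = 12
d(d-1)/2 = 12 * 11 / 2 = 132 / 2 = 66

66


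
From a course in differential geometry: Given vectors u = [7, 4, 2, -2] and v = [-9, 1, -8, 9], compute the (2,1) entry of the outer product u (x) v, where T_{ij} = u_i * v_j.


The outer product entry T_{ij} = u_i * v_j.
We need i=2, j=1.
u_2 = 4, v_1 = -9
T_{2,1} = 4 * -9 = -36

-36


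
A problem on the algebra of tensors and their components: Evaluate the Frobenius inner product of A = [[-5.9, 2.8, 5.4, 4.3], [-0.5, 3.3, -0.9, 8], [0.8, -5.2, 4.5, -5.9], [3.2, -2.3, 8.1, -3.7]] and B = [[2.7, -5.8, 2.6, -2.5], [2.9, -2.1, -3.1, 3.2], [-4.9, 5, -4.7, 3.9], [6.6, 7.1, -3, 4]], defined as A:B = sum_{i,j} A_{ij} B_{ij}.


A:B = sum over all i,j of A_{ij} * B_{ij}.
Row 1: -5.9*2.7=-15.93, 2.8*-5.8=-16.24, 5.4*2.6=14.04, 4.3*-2.5=-10.75 => row sum = -28.88
Row 2: -0.5*2.9=-1.45, 3.3*-2.1=-6.93, -0.9*-3.1=2.79, 8*3.2=25.6 => row sum = 20.01
Row 3: 0.8*-4.9=-3.92, -5.2*5=-26, 4.5*-4.7=-21.15, -5.9*3.9=-23.01 => row sum = -74.08
Row 4: 3.2*6.6=21.12, -2.3*7.1=-16.33, 8.1*-3=-24.3, -3.7*4=-14.8 => row sum = -34.31
Total = -28.88 + 20.01 + -74.08 + -34.31 = -117.26

-117.26


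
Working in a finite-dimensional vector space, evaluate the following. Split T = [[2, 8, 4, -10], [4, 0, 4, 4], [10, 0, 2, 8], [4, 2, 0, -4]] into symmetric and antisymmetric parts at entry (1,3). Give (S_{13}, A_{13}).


T_{13} = 4
T_{31} = 10
S_{13} = (4 + 10)/2 = 14/2 = 7
A_{13} = (4 - 10)/2 = -6/2 = -3
Check: S + A = 7 + -3 = 4 = T_{13}.

(7, -3)


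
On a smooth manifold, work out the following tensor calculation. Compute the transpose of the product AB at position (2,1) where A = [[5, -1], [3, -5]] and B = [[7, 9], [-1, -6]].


(AB)^T_{ij} = (AB)_{ji} = sum_k A_{jk} B_{ki}.
For i=2, j=1 we need (AB)_{12}:
A_{11} * B_{12} = 5 * 9 = 45
A_{12} * B_{22} = -1 * -6 = 6
Sum = 45 + 6 = 51

51


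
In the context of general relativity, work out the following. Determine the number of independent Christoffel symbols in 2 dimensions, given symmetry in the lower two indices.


Christoffel symbols Gamma^k_{ij} are symmetric in i,j, so there are d * d(d+1)/2 independent symbols.
d = 2
d(d+1)/2 = 2 * 3 / 2 = 3
Total = 2 * 3 = 6

6


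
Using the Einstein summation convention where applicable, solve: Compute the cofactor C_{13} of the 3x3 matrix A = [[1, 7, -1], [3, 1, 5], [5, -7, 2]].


To find cofactor C_{13}, delete row 1 and column 3.
The resulting 2x2 submatrix is: [[3, 1], [5, -7]]
Minor M_{13} = 3*-7 - 1*5
  = -21 - 5 = -26
Sign = (-1)^(1+3) = (-1)^4 = 1
Cofactor C_{13} = 1 * -26 = -26

-26


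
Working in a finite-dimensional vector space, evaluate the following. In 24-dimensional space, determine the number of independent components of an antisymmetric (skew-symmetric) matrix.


An antisymmetric rank-2 tensor satisfies A_{ij} = -A_{ji}, so diagonal entries are zero.
The independent components are the upper-triangular entries: C(n, 2) = n(n-1)/2.
n = 24
C(24, 2) = 24 * 23 / 2 = 552 / 2 = 276

276


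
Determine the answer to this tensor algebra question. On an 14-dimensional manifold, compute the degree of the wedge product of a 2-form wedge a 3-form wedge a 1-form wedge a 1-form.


The degree of a wedge product is the sum of the degrees of the individual forms.
Degrees: 2, 3, 1, 1
Total degree = 2 + 3 + 1 + 1 = 7

7


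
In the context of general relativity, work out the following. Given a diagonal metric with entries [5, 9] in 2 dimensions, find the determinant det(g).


For a diagonal metric, the determinant is the product of diagonal entries.
Diagonal entries: 5, 9
det(g) = 5 * 9 = 45

45


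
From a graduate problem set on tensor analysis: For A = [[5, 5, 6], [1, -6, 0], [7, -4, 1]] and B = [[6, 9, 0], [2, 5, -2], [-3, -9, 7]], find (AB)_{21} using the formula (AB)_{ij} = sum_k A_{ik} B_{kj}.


(AB)_{ij} = sum_k A_{ik} B_{kj}.
For i=2, j=1:
A_{21} * B_{11} = 1 * 6 = 6
A_{22} * B_{21} = -6 * 2 = -12
A_{23} * B_{31} = 0 * -3 = 0
Sum = 6 + -12 + 0 = -6

-6


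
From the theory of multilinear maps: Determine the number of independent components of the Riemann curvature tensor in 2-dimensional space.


The Riemann tensor in d dimensions has d^2(d^2 - 1)/12 independent components.
d = 2, so d^2 = 4
d^2 - 1 = 3
d^2(d^2 - 1) = 4 * 3 = 12
Divide by 12: 12 / 12 = 1

1


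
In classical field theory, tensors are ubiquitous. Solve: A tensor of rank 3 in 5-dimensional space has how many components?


The number of components of a rank-r tensor in d dimensions is d^r.
Here d = 5 and r = 3.
5^3 = 125

125


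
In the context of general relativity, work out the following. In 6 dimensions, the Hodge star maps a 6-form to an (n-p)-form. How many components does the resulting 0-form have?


The Hodge dual of a p-form on an n-dimensional manifold is an (n-p)-form.
n = 6, p = 6, so dual degree = 6 - 6 = 0
The number of components is C(n, n-p) = C(6, 0) = 1

1


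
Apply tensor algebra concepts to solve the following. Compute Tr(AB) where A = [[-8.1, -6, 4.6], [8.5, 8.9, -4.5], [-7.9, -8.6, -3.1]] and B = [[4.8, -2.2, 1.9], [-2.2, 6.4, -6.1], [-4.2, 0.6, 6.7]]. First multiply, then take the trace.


Tr(AB) = sum_i (AB)_{ii} where (AB)_{ii} = sum_k A_{ik} B_{ki}.
(AB)_{11} = -8.1*4.8 + -6*-2.2 + 4.6*-4.2 = -45
(AB)_{22} = 8.5*-2.2 + 8.9*6.4 + -4.5*0.6 = 35.56
(AB)_{33} = -7.9*1.9 + -8.6*-6.1 + -3.1*6.7 = 16.68
Tr(AB) = -45 + 35.56 + 16.68 = 7.24

7.24


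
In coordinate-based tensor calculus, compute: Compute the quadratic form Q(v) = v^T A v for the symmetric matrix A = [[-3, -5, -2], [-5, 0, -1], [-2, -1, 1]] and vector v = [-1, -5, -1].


First compute Av:
(Av)_1 = -3*-1 + -5*-5 + -2*-1 = 30
(Av)_2 = -5*-1 + 0*-5 + -1*-1 = 6
(Av)_3 = -2*-1 + -1*-5 + 1*-1 = 6
Av = [30, 6, 6]
Then v^T (Av) = -1*30 + -5*6 + -1*6
= -30 + -30 + -6 = -66

-66


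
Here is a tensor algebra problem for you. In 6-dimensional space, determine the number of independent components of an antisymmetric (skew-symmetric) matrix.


An antisymmetric rank-2 tensor satisfies A_{ij} = -A_{ji}, so diagonal entries are zero.
The independent components are the upper-triangular entries: C(n, 2) = n(n-1)/2.
n = 6
C(6, 2) = 6 * 5 / 2 = 30 / 2 = 15

15


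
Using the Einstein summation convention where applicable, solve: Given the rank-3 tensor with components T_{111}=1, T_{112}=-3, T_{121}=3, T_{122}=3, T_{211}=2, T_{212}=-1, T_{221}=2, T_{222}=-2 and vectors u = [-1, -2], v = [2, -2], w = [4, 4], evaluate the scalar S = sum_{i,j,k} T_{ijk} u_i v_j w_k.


S = sum over i,j,k of T_{ijk} u_i v_j w_k. Expanding all 8 terms:
T_{111}*u_1*v_1*w_1 = 1*-1*2*4 = -8  (running total: -8)
T_{112}*u_1*v_1*w_2 = -3*-1*2*4 = 24  (running total: 16)
T_{121}*u_1*v_2*w_1 = 3*-1*-2*4 = 24  (running total: 40)
T_{122}*u_1*v_2*w_2 = 3*-1*-2*4 = 24  (running total: 64)
T_{211}*u_2*v_1*w_1 = 2*-2*2*4 = -32  (running total: 32)
T_{212}*u_2*v_1*w_2 = -1*-2*2*4 = 16  (running total: 48)
T_{221}*u_2*v_2*w_1 = 2*-2*-2*4 = 32  (running total: 80)
T_{222}*u_2*v_2*w_2 = -2*-2*-2*4 = -32  (running total: 48)
S = 48

48


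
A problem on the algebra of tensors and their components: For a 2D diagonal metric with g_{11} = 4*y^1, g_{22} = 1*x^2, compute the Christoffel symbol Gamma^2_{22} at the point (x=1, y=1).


For a diagonal metric, Gamma^k_{ij} = (1/2) g^{kk} (dg_{ik}/dx_j + dg_{jk}/dx_i - dg_{ij}/dx_k).
The metric is diagonal, so g_{ab} = 0 for a != b.
At the given point: g_{11} = 4, g_{22} = 1
g^{22} = 1/1
dg_{22}/dx_2 = dg_{22}/dx_2 = 0
dg_{22}/dx_2 = dg_{22}/dx_2 = 0
dg_{22}/dx_2 = dg_{22}/dx_2 = 0
Numerator = 0 + 0 - 0 = 0
Gamma^2_{22} = 0 / (2 * 1) = 0

0


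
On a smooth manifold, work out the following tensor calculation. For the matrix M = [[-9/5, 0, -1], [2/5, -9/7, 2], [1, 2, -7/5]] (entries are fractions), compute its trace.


The trace is the sum of diagonal entries.
Diagonal: M[1,1] = -9/5, M[2,2] = -9/7, M[3,3] = -7/5
Tr(M) = -9/5 + -9/7 + -7/5
Computing step by step:
After adding M[1,1]: -9/5
After adding M[2,2]: -108/35
After adding M[3,3]: -157/35
Tr(M) = -157/35

-157/35


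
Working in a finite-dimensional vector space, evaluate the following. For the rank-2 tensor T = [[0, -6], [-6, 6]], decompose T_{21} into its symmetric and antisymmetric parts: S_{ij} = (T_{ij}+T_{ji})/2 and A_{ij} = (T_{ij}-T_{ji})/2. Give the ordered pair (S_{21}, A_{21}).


T_{21} = -6
T_{12} = -6
S_{21} = (-6 + -6)/2 = -12/2 = -6
A_{21} = (-6 - -6)/2 = 0/2 = 0
Check: S + A = -6 + 0 = -6 = T_{21}.

(-6, 0)


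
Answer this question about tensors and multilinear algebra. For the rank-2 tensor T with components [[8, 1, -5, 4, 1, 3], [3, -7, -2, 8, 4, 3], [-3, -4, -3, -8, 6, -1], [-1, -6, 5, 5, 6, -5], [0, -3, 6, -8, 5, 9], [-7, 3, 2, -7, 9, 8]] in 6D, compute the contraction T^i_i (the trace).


The contraction (trace) of a rank-2 tensor is the sum of its diagonal elements.
Diagonal entries: A[1,1] = 8, A[2,2] = -7, A[3,3] = -3, A[4,4] = 5, A[5,5] = 5, A[6,6] = 8
Tr(A) = 8 + -7 + -3 + 5 + 5 + 8 = 16

16


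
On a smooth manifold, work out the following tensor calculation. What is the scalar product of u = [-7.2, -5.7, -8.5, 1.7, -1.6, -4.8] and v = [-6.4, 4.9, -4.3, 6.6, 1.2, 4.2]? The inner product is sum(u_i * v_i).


The inner product u . v = sum of u_i * v_i.
Term-by-term: -7.2 * -6.4, -5.7 * 4.9, -8.5 * -4.3, 1.7 * 6.6, -1.6 * 1.2, -4.8 * 4.2
Products: 46.08, -27.93, 36.55, 11.22, -1.92, -20.16
Sum = 46.08 + -27.93 + 36.55 + 11.22 + -1.92 + -20.16 = 43.84

43.84


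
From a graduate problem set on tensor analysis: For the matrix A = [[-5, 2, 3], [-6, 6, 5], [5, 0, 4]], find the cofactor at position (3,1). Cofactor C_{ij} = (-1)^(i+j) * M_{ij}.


To find cofactor C_{31}, delete row 3 and column 1.
The resulting 2x2 submatrix is: [[2, 3], [6, 5]]
Minor M_{31} = 2*5 - 3*6
  = 10 - 18 = -8
Sign = (-1)^(3+1) = (-1)^4 = 1
Cofactor C_{31} = 1 * -8 = -8

-8


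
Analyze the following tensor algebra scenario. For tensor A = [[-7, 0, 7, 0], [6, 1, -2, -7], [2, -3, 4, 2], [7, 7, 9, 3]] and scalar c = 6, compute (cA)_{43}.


Scalar multiplication: (cA)_{ij} = c * A_{ij}.
c = 6
A_{43} = 9
(cA)_{43} = 6 * 9 = 54

54


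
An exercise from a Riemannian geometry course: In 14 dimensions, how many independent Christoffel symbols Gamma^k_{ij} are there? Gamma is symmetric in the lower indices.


Christoffel symbols Gamma^k_{ij} are symmetric in i,j, so there are d * d(d+1)/2 independent symbols.
d = 14
d(d+1)/2 = 14 * 15 / 2 = 105
Total = 14 * 105 = 1470

1470


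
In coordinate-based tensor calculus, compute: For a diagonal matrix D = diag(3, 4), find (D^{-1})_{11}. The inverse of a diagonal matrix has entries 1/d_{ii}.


For a diagonal matrix, the inverse has entries (D^{-1})_{ii} = 1/d_{ii}.
The diagonal entries are: d_{11} = 3, d_{22} = 4
We need (D^{-1})_{11} = 1/d_{11} = 1/3 = 1/3

1/3


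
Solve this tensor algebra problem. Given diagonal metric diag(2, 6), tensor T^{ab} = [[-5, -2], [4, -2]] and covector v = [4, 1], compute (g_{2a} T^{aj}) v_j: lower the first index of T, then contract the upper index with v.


Step 1: lower the first index. For a diagonal metric, g_{ia} T^{aj} = g_{ii} T^{ij} (no sum on i).
g_{22} = 6
S_2{}^1 = 6 * T^{21} = 6 * 4 = 24
S_2{}^2 = 6 * T^{22} = 6 * -2 = -12
Step 2: contract S_2{}^j with v_j.
S_2{}^1 * v_1 = 24 * 4 = 96
S_2{}^2 * v_2 = -12 * 1 = -12
Result = 96 + -12 = 84

84


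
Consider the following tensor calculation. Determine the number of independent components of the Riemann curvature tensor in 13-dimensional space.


The Riemann tensor in d dimensions has d^2(d^2 - 1)/12 independent components.
d = 13, so d^2 = 169
d^2 - 1 = 168
d^2(d^2 - 1) = 169 * 168 = 28392
Divide by 12: 28392 / 12 = 2366

2366


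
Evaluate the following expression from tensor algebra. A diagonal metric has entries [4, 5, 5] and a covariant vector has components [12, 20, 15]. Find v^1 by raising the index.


To raise an index with a diagonal metric: v^i = v_i / g_{ii}.
For index 1: v_1 = 12, g_{11} = 4
v^1 = 12 / 4 = 3

3


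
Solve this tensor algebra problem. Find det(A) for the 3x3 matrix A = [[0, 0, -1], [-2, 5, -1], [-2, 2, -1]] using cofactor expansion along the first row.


Expanding along the first row, det(A) = a11*M_11 - a12*M_12 + a13*M_13, where M_1j is the (1,j) minor.
Minor M_11 = 5*-1 - -1*2 = -3
Minor M_12 = -2*-1 - -1*-2 = 0
Minor M_13 = -2*2 - 5*-2 = 6
det = 0*(-3) - 0*(0) + -1*(6)
    = 0 - 0 + -6
    = -6

-6


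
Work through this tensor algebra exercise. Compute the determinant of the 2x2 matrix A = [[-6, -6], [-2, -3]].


For a 2x2 matrix [[a, b], [c, d]], det = a*d - b*c.
a = -6, b = -6, c = -2, d = -3
a*d = -6 * -3 = 18
b*c = -6 * -2 = 12
det = 18 - 12 = 6

6


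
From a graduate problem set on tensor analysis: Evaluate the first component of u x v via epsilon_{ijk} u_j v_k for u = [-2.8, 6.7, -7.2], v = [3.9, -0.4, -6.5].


(u x v)_1 = sum_{j,k} epsilon_{1jk} u_j v_k. Only permutations of (1,2,3) contribute; the two non-zero terms are:
eps_{123} u_2 v_3 = 1 * 6.7 * -6.5 = -43.55
eps_{132} u_3 v_2 = -1 * -7.2 * -0.4 = -2.88
(u x v)_1 = -46.43

-46.43


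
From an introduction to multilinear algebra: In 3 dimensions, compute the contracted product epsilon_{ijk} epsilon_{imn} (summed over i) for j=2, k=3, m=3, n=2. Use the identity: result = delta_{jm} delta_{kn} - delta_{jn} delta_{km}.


Using the identity: epsilon_{ijk} epsilon_{imn} = delta_{jm} delta_{kn} - delta_{jn} delta_{km}.
delta_{23} = 0
delta_{32} = 0
delta_{22} = 1
delta_{33} = 1
Result = 0 * 0 - 1 * 1 = 0 - 1 = -1

-1


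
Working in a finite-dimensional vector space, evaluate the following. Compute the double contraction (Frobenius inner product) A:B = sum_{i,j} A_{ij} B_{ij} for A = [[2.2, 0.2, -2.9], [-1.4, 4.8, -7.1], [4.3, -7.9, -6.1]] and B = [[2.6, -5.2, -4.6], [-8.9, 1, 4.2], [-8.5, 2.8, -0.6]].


A:B = sum over all i,j of A_{ij} * B_{ij}.
Row 1: 2.2*2.6=5.72, 0.2*-5.2=-1.04, -2.9*-4.6=13.34 => row sum = 18.02
Row 2: -1.4*-8.9=12.46, 4.8*1=4.8, -7.1*4.2=-29.82 => row sum = -12.56
Row 3: 4.3*-8.5=-36.55, -7.9*2.8=-22.12, -6.1*-0.6=3.66 => row sum = -55.01
Total = 18.02 + -12.56 + -55.01 = -49.55

-49.55


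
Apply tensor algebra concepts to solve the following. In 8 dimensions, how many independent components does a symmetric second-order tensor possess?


A symmetric rank-2 tensor in d dimensions has d(d+1)/2 independent components.
d = 8
d(d+1)/2 = 8 * 9 / 2 = 72 / 2 = 36

36


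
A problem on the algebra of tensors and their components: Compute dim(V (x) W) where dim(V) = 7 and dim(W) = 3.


The dimension of a tensor product is the product of dimensions.
dim(V) = 7, dim(W) = 3
dim(V (x) W) = 7 * 3 = 21

21


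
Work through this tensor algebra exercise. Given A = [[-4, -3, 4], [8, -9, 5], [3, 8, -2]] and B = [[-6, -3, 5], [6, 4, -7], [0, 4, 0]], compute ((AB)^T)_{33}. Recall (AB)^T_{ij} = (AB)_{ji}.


(AB)^T_{ij} = (AB)_{ji} = sum_k A_{jk} B_{ki}.
For i=3, j=3 we need (AB)_{33}:
A_{31} * B_{13} = 3 * 5 = 15
A_{32} * B_{23} = 8 * -7 = -56
A_{33} * B_{33} = -2 * 0 = 0
Sum = 15 + -56 + 0 = -41

-41


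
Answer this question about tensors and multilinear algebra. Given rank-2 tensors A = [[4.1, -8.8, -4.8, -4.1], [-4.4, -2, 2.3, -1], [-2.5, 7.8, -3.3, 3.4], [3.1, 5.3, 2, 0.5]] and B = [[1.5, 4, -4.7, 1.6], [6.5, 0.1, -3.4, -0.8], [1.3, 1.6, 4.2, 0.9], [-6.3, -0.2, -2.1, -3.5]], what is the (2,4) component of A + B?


Tensor addition is component-wise: (A + B)_{ij} = A_{ij} + B_{ij}.
A_{24} = -1
B_{24} = -0.8
(A + B)_{24} = -1 + -0.8 = -1.8

-1.8


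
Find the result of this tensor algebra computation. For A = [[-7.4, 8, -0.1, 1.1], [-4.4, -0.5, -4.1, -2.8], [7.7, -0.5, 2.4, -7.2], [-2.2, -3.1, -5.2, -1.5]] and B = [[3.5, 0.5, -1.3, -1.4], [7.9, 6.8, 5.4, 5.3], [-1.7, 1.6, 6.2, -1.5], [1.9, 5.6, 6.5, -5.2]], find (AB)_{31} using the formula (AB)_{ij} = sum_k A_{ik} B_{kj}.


(AB)_{ij} = sum_k A_{ik} B_{kj}.
For i=3, j=1:
A_{31} * B_{11} = 7.7 * 3.5 = 26.95
A_{32} * B_{21} = -0.5 * 7.9 = -3.95
A_{33} * B_{31} = 2.4 * -1.7 = -4.08
A_{34} * B_{41} = -7.2 * 1.9 = -13.68
Sum = 26.95 + -3.95 + -4.08 + -13.68 = 5.24

5.24


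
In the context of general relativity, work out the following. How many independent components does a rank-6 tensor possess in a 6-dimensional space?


The number of components of a rank-r tensor in d dimensions is d^r.
Here d = 6 and r = 6.
6^6 = 46656

46656


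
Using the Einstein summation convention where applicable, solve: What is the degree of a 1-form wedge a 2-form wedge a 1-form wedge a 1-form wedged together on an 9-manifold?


The degree of a wedge product is the sum of the degrees of the individual forms.
Degrees: 1, 2, 1, 1
Total degree = 1 + 2 + 1 + 1 = 5

5


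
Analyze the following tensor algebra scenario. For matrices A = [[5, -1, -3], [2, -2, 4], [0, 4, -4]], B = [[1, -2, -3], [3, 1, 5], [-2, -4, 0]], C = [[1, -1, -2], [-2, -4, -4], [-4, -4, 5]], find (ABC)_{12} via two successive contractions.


(ABC)_{12} = sum_m (AB)_{1m} C_{m2}. First compute row 1 of AB.
(AB)_{11} = 5*1 + -1*3 + -3*-2 = 8
(AB)_{12} = 5*-2 + -1*1 + -3*-4 = 1
(AB)_{13} = 5*-3 + -1*5 + -3*0 = -20
Now contract with column 2 of C:
(AB)_{11} * C_{12} = 8 * -1 = -8
(AB)_{12} * C_{22} = 1 * -4 = -4
(AB)_{13} * C_{32} = -20 * -4 = 80
(ABC)_{12} = -8 + -4 + 80 = 68

68


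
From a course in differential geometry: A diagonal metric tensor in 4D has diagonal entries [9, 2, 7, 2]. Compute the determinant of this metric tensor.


For a diagonal metric, the determinant is the product of diagonal entries.
Diagonal entries: 9, 2, 7, 2
det(g) = 9 * 2 * 7 * 2 = 252

252


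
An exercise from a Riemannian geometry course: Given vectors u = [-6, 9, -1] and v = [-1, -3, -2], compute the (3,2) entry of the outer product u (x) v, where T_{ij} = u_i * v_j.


The outer product entry T_{ij} = u_i * v_j.
We need i=3, j=2.
u_3 = -1, v_2 = -3
T_{3,2} = -1 * -3 = 3

3


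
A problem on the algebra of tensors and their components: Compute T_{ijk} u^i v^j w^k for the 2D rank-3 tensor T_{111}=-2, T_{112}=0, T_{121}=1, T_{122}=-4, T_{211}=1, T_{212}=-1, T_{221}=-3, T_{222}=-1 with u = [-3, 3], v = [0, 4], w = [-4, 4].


S = sum over i,j,k of T_{ijk} u_i v_j w_k. Expanding all 8 terms:
T_{111}*u_1*v_1*w_1 = -2*-3*0*-4 = 0  (running total: 0)
T_{112}*u_1*v_1*w_2 = 0*-3*0*4 = 0  (running total: 0)
T_{121}*u_1*v_2*w_1 = 1*-3*4*-4 = 48  (running total: 48)
T_{122}*u_1*v_2*w_2 = -4*-3*4*4 = 192  (running total: 240)
T_{211}*u_2*v_1*w_1 = 1*3*0*-4 = 0  (running total: 240)
T_{212}*u_2*v_1*w_2 = -1*3*0*4 = 0  (running total: 240)
T_{221}*u_2*v_2*w_1 = -3*3*4*-4 = 144  (running total: 384)
T_{222}*u_2*v_2*w_2 = -1*3*4*4 = -48  (running total: 336)
S = 336

336


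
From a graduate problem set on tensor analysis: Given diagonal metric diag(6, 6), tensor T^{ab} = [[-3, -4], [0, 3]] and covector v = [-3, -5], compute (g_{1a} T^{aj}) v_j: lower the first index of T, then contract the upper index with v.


Step 1: lower the first index. For a diagonal metric, g_{ia} T^{aj} = g_{ii} T^{ij} (no sum on i).
g_{11} = 6
S_1{}^1 = 6 * T^{11} = 6 * -3 = -18
S_1{}^2 = 6 * T^{12} = 6 * -4 = -24
Step 2: contract S_1{}^j with v_j.
S_1{}^1 * v_1 = -18 * -3 = 54
S_1{}^2 * v_2 = -24 * -5 = 120
Result = 54 + 120 = 174

174


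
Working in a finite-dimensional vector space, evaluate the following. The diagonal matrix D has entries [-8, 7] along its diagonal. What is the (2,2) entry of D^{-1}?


For a diagonal matrix, the inverse has entries (D^{-1})_{ii} = 1/d_{ii}.
The diagonal entries are: d_{11} = -8, d_{22} = 7
We need (D^{-1})_{22} = 1/d_{22} = 1/7 = 1/7

1/7


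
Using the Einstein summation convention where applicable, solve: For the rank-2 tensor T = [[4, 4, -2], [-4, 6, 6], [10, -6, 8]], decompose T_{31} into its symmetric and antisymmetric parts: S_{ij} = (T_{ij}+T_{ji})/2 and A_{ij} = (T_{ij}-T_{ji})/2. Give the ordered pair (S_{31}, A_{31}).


T_{31} = 10
T_{13} = -2
S_{31} = (10 + -2)/2 = 8/2 = 4
A_{31} = (10 - -2)/2 = 12/2 = 6
Check: S + A = 4 + 6 = 10 = T_{31}.

(4, 6)


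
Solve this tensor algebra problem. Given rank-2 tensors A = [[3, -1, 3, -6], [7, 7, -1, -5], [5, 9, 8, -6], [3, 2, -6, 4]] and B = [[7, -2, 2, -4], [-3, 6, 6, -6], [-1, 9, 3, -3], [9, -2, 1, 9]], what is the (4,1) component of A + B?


Tensor addition is component-wise: (A + B)_{ij} = A_{ij} + B_{ij}.
A_{41} = 3
B_{41} = 9
(A + B)_{41} = 3 + 9 = 12

12


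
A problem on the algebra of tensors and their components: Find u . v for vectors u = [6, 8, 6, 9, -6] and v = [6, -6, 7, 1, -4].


The inner product u . v = sum of u_i * v_i.
Term-by-term: 6 * 6, 8 * -6, 6 * 7, 9 * 1, -6 * -4
Products: 36, -48, 42, 9, 24
Sum = 36 + -48 + 42 + 9 + 24 = 63

63


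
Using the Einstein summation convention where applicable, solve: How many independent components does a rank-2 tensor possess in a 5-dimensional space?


The number of components of a rank-r tensor in d dimensions is d^r.
Here d = 5 and r = 2.
5^2 = 25

25


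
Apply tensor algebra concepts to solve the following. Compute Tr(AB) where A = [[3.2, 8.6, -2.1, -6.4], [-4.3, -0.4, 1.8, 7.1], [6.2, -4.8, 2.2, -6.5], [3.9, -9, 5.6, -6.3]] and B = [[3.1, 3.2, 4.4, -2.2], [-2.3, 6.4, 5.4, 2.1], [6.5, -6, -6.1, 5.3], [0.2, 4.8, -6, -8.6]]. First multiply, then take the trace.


Tr(AB) = sum_i (AB)_{ii} where (AB)_{ii} = sum_k A_{ik} B_{ki}.
(AB)_{11} = 3.2*3.1 + 8.6*-2.3 + -2.1*6.5 + -6.4*0.2 = -24.79
(AB)_{22} = -4.3*3.2 + -0.4*6.4 + 1.8*-6 + 7.1*4.8 = 6.96
(AB)_{33} = 6.2*4.4 + -4.8*5.4 + 2.2*-6.1 + -6.5*-6 = 26.94
(AB)_{44} = 3.9*-2.2 + -9*2.1 + 5.6*5.3 + -6.3*-8.6 = 56.38
Tr(AB) = -24.79 + 6.96 + 26.94 + 56.38 = 65.49

65.49


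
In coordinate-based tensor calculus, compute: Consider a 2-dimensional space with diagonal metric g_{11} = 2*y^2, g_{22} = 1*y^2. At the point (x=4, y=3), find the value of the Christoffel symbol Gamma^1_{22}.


For a diagonal metric, Gamma^k_{ij} = (1/2) g^{kk} (dg_{ik}/dx_j + dg_{jk}/dx_i - dg_{ij}/dx_k).
The metric is diagonal, so g_{ab} = 0 for a != b.
At the given point: g_{11} = 18, g_{22} = 9
g^{11} = 1/18
dg_{21}/dx_2 = 0 (off-diagonal)
dg_{21}/dx_2 = 0 (off-diagonal)
dg_{22}/dx_1 = dg_{22}/dx_1 = 0
Numerator = 0 + 0 - 0 = 0
Gamma^1_{22} = 0 / (2 * 18) = 0

0


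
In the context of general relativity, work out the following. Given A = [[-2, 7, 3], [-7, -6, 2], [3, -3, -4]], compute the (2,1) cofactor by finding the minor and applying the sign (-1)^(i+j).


To find cofactor C_{21}, delete row 2 and column 1.
The resulting 2x2 submatrix is: [[7, 3], [-3, -4]]
Minor M_{21} = 7*-4 - 3*-3
  = -28 - -9 = -19
Sign = (-1)^(2+1) = (-1)^3 = -1
Cofactor C_{21} = -1 * -19 = 19

19


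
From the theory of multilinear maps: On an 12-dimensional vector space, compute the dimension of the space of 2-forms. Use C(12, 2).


The dimension of the space of p-forms on an n-dimensional space is C(n, p).
n = 12, p = 2
C(12, 2) = 12! / (2! * 10!) = 66

66


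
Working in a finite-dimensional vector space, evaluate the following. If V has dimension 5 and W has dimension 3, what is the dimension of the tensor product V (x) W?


The dimension of a tensor product is the product of dimensions.
dim(V) = 5, dim(W) = 3
dim(V (x) W) = 5 * 3 = 15

15


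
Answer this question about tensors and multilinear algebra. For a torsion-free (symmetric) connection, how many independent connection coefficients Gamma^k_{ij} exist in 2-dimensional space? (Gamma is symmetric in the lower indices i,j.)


Christoffel symbols Gamma^k_{ij} are symmetric in i,j, so there are d * d(d+1)/2 independent symbols.
d = 2
d(d+1)/2 = 2 * 3 / 2 = 3
Total = 2 * 3 = 6

6
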